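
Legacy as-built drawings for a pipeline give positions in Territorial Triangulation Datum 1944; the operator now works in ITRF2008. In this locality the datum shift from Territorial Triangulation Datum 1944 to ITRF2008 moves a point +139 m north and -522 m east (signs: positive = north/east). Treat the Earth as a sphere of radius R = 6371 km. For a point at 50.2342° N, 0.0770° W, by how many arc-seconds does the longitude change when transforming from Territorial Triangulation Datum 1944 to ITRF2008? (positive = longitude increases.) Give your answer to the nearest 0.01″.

Δλ = -26.42″

At latitude 50.2342°, cos φ = 0.639651.
One radian of longitude at latitude φ spans R cos φ, so Δλ = ΔE / (R cos φ) = -522.0 / (6371000 × 0.639651) = -1.2809e-04 rad = -26.421″.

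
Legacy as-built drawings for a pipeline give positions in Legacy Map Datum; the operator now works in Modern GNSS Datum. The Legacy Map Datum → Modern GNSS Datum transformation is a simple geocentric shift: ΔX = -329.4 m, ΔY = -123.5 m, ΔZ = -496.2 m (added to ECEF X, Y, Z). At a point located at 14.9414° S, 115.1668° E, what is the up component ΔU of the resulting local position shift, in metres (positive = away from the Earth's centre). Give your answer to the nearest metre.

The local up (radial) axis is (cos φ cos λ, cos φ sin λ, sin φ), giving ΔU = 135.343 − 107.997 + 127.936 = 155.28 m.

ΔU = 155 m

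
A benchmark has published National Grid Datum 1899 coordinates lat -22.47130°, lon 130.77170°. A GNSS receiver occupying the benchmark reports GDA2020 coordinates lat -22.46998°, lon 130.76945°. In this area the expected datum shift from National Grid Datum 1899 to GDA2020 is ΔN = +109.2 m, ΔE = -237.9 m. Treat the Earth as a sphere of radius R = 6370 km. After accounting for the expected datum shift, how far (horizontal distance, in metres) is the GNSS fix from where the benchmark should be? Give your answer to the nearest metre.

38 m

Observed coordinate differences: Δφ = +0.00132°, Δλ = -0.00225°.
Converting to metres (1° lat = 111177 m, cos φ = 0.924071): observed ΔN = 146.8 m, observed ΔE = -231.2 m.
Subtracting the expected shift leaves a residual of 146.8 − (109.2) = 37.6 m north and -231.2 − (-237.9) = 6.7 m east.
Residual distance = √(37.6² + 6.7²) = 38.2 m.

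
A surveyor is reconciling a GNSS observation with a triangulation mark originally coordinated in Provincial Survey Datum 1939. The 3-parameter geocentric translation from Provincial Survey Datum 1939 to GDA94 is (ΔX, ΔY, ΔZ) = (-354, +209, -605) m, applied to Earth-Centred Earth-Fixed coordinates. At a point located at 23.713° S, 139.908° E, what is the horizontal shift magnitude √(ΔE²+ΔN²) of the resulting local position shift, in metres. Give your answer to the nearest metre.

The local east axis at (φ, λ) is (−sin λ, cos λ, 0), so ΔE = −sin(139.908°)·(-354) + cos(139.908°)·209 = 68.09 m.
The local north axis is (−sin φ cos λ, −sin φ sin λ, cos φ), giving ΔN = 108.909 + 54.130 − 553.921 = -390.88 m.
Horizontal magnitude = √(ΔE² + ΔN²) = √(68.09² + (-390.88)²) = 396.77 m.

397 m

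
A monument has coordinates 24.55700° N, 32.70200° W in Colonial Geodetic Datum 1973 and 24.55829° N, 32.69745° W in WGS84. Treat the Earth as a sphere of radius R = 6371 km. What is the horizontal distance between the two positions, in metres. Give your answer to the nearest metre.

Δφ = 24.55829° − 24.55700° = +0.00129°; Δλ = -32.69745° − -32.70200° = +0.00455°.
1° along a meridian = πR/180 = 111195 m.
ΔN = Δφ × 111195 = 143.4 m; ΔE = Δλ × 111195 × cos(24.55700°) = +0.00455 × 111195 × 0.909548 = 460.2 m.
Distance = √(ΔE² + ΔN²) = √(460.2² + 143.4²) = 482.0 m.

482 m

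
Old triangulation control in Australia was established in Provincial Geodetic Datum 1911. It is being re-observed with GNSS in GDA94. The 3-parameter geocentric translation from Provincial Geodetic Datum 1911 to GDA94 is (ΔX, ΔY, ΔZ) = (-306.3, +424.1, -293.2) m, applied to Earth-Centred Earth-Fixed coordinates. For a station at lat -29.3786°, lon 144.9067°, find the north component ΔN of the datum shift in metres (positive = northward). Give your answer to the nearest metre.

ΔN = -13 m

At φ = -29.3786°, λ = 144.9067°: sin φ = -0.490578, cos φ = 0.871397, sin λ = 0.574910, cos λ = -0.818217.
ΔN = −sin φ cos λ·ΔX − sin φ sin λ·ΔY + cos φ·ΔZ = −(-0.490578)(-0.818217)(-306.3) − (-0.490578)(0.574910)(424.1) + (0.871397)(-293.2) = -12.93 m.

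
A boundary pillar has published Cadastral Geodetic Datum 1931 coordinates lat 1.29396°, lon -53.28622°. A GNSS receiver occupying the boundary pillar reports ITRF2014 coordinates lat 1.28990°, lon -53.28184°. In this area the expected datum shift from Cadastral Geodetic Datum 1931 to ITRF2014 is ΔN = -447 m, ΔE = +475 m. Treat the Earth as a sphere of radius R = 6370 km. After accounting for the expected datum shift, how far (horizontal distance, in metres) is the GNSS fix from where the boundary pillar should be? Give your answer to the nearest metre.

13 m

Observed coordinate differences: Δφ = -0.00406°, Δλ = +0.00438°.
Converting to metres (1° lat = 111177 m, cos φ = 0.999745): observed ΔN = -451.4 m, observed ΔE = 486.8 m.
Subtracting the expected shift leaves a residual of -451.4 − (-447) = -4.4 m north and 486.8 − (475) = 11.8 m east.
Residual distance = √((-4.4)² + 11.8²) = 12.6 m.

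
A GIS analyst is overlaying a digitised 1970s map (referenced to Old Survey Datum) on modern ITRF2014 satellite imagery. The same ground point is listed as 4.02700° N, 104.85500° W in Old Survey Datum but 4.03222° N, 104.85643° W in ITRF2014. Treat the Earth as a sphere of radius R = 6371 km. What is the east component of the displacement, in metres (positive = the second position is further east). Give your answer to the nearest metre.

Δφ = 4.03222° − 4.02700° = +0.00522°; Δλ = -104.85643° − -104.85500° = -0.00143°.
1° along a meridian = πR/180 = 111195 m.
ΔN = Δφ × 111195 = 580.4 m; ΔE = Δλ × 111195 × cos(4.02700°) = -0.00143 × 111195 × 0.997531 = -158.6 m.

ΔE = -159 m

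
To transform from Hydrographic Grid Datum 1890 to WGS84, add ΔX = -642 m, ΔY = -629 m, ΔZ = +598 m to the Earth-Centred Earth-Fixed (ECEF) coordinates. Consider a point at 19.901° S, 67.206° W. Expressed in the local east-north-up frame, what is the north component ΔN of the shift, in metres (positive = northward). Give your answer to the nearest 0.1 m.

The local north axis is (−sin φ cos λ, −sin φ sin λ, cos φ), giving ΔN = -84.664 + 197.388 + 562.289 = 675.01 m.

ΔN = 675.0 m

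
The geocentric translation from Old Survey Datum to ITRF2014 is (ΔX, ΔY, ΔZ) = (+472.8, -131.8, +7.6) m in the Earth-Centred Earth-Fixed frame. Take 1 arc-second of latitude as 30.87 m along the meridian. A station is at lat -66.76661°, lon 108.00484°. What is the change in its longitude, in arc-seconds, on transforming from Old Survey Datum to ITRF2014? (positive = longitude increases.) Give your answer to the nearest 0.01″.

sin φ = -0.918906, cos φ = 0.394477, sin λ = 0.951030, cos λ = -0.309097.
East component: ΔE = −sin λ·ΔX + cos λ·ΔY = −(0.951030)(472.8) + (-0.309097)(-131.8) = -408.91 m.
1° of latitude spans 3600 × 30.87 = 111132 m; at latitude φ, 1° of longitude spans that × cos φ = 43839.1 m, so Δλ = -408.91 / 43839.1 × 3600 = -33.579″.

Δλ = -33.58″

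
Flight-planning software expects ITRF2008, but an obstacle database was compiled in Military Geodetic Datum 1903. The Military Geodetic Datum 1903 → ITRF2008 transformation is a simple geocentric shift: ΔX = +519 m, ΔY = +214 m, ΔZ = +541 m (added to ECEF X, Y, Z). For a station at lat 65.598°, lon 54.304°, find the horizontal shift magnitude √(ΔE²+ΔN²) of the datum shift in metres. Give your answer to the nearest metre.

The local east axis at (φ, λ) is (−sin λ, cos λ, 0), so ΔE = −sin(54.304°)·519 + cos(54.304°)·214 = -296.63 m.
The local north axis is (−sin φ cos λ, −sin φ sin λ, cos φ), giving ΔN = -275.777 − 158.269 + 223.507 = -210.54 m.
Horizontal magnitude = √(ΔE² + ΔN²) = √((-296.63)² + (-210.54)²) = 363.75 m.

364 m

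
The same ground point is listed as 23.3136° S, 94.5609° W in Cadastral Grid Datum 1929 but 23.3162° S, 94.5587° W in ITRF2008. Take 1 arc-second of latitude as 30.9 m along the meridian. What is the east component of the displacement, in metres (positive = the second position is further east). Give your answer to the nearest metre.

ΔE = 225 m

Δφ = -23.3162° − -23.3136° = -0.0026°; Δλ = -94.5587° − -94.5609° = +0.0022°.
1° of latitude = 3600 × 30.90 = 111240 m.
ΔN = Δφ × 111240 = -289.2 m; ΔE = Δλ × 111240 × cos(-23.3136°) = +0.0022 × 111240 × 0.918352 = 224.7 m.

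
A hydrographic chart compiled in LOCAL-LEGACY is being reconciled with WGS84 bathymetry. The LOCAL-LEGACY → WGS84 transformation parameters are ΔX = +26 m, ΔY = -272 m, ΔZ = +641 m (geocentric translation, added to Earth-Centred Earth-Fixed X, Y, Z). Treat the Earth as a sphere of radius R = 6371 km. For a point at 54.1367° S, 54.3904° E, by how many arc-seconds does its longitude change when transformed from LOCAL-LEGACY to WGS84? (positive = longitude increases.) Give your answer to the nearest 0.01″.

Δλ = -9.92″

sin φ = -0.810417, cos φ = 0.585853, sin λ = 0.813003, cos λ = 0.582259.
East component: ΔE = −sin λ·ΔX + cos λ·ΔY = −(0.813003)(26) + (0.582259)(-272) = -179.51 m.
1° of latitude spans πR/180 = 111195 m; at latitude φ, 1° of longitude spans that × cos φ = 65143.9 m, so Δλ = -179.51 / 65143.9 × 3600 = -9.920″.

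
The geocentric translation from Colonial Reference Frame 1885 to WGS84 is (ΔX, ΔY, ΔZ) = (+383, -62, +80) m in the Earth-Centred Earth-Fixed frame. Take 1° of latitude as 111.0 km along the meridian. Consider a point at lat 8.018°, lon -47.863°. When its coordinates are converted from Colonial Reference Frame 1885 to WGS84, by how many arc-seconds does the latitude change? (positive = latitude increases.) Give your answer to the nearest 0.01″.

sin φ = 0.139484, cos φ = 0.990224, sin λ = -0.741543, cos λ = 0.670906.
North component: ΔN = −sin φ cos λ·ΔX − sin φ sin λ·ΔY + cos φ·ΔZ = −(0.139484)(0.670906)(383) − (0.139484)(-0.741543)(-62) + (0.990224)(80) = 36.96 m.
1° of latitude spans 111000 m, so Δφ = 36.96 / 111000 × 3600 = 1.199″.

Δφ = 1.20″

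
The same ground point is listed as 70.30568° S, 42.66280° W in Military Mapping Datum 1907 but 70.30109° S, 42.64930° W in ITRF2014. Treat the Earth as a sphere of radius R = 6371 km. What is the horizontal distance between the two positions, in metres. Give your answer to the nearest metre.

719 m

Δφ = -70.30109° − -70.30568° = +0.00459°; Δλ = -42.64930° − -42.66280° = +0.01350°.
1° along a meridian = πR/180 = 111195 m.
ΔN = Δφ × 111195 = 510.4 m; ΔE = Δλ × 111195 × cos(-70.30568°) = +0.01350 × 111195 × 0.337002 = 505.9 m.
Distance = √(ΔE² + ΔN²) = √(505.9² + 510.4²) = 718.6 m.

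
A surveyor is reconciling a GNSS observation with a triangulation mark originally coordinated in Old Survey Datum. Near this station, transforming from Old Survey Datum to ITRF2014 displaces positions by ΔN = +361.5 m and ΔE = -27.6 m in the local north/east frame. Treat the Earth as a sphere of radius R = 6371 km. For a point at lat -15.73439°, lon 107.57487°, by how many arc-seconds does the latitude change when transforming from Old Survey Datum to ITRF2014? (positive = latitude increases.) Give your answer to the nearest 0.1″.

On a sphere of radius R, 1 rad of latitude = R, so Δφ = ΔN / R = 361.5 / 6371000 = 5.6741e-05 rad = 11.704″.

Δφ = 11.7″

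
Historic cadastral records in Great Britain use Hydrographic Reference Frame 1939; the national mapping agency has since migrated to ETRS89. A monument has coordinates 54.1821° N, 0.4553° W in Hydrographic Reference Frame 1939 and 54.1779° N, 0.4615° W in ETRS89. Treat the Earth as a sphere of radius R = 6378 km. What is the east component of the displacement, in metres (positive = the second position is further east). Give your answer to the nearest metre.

Δφ = 54.1779° − 54.1821° = -0.0042°; Δλ = -0.4615° − -0.4553° = -0.0062°.
1° along a meridian = πR/180 = 111317 m.
ΔN = Δφ × 111317 = -467.5 m; ΔE = Δλ × 111317 × cos(54.1821°) = -0.0062 × 111317 × 0.585211 = -403.9 m.

ΔE = -404 m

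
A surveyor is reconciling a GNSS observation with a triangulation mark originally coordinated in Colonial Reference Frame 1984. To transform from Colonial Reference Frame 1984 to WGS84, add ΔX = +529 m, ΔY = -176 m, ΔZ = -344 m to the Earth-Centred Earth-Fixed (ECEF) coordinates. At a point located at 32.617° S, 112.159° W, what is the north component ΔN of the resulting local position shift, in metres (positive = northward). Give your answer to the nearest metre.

The local north axis is (−sin φ cos λ, −sin φ sin λ, cos φ), giving ΔN = -107.549 + 87.861 − 289.749 = -309.44 m.

ΔN = -309 m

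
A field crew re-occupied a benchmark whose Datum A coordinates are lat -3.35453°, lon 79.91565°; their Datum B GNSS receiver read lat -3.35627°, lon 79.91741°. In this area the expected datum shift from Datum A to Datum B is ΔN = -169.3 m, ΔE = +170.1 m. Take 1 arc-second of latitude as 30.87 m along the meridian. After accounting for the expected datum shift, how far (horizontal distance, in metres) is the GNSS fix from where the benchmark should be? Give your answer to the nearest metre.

Observed coordinate differences: Δφ = -0.00174°, Δλ = +0.00176°.
Converting to metres (1° lat = 111132 m, cos φ = 0.998287): observed ΔN = -193.4 m, observed ΔE = 195.3 m.
Subtracting the expected shift leaves a residual of -193.4 − (-169.3) = -24.1 m north and 195.3 − (170.1) = 25.2 m east.
Residual distance = √((-24.1)² + 25.2²) = 34.8 m.

35 m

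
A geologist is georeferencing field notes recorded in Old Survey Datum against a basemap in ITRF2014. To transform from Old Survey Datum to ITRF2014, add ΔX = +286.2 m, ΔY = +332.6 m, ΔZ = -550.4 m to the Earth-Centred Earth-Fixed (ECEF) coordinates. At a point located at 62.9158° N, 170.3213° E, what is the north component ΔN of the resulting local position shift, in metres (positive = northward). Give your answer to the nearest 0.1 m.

At φ = 62.9158°, λ = 170.3213°: sin φ = 0.890338, cos φ = 0.455299, sin λ = 0.168123, cos λ = -0.985766.
ΔN = −sin φ cos λ·ΔX − sin φ sin λ·ΔY + cos φ·ΔZ = −(0.890338)(-0.985766)(286.2) − (0.890338)(0.168123)(332.6) + (0.455299)(-550.4) = -49.19 m.

ΔN = -49.2 m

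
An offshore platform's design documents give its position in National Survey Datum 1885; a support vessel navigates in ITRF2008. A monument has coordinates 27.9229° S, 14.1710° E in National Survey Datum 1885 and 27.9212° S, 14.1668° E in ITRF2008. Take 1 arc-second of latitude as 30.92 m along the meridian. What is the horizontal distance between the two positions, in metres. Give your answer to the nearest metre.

Δφ = -27.9212° − -27.9229° = +0.0017°; Δλ = 14.1668° − 14.1710° = -0.0042°.
1° of latitude = 3600 × 30.92 = 111312 m.
ΔN = Δφ × 111312 = 189.2 m; ΔE = Δλ × 111312 × cos(-27.9229°) = -0.0042 × 111312 × 0.883579 = -413.1 m.
Distance = √(ΔE² + ΔN²) = √((-413.1)² + 189.2²) = 454.4 m.

454 m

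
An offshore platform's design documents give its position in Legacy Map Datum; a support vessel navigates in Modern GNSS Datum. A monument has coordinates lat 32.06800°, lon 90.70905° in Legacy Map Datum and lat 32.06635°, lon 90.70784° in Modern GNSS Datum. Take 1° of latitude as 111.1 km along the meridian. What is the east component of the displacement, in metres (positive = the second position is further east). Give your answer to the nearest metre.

Δφ = 32.06635° − 32.06800° = -0.00165°; Δλ = 90.70784° − 90.70905° = -0.00121°.
ΔN = Δφ × 111100 = -183.3 m; ΔE = Δλ × 111100 × cos(32.06800°) = -0.00121 × 111100 × 0.847419 = -113.9 m.

ΔE = -114 m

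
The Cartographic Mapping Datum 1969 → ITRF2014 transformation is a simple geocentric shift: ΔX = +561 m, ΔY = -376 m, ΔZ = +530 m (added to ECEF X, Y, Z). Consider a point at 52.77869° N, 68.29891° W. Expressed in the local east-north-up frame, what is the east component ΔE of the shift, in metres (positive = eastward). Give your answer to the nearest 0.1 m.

ΔE = 382.2 m

At φ = 52.77869°, λ = -68.29891°: sin φ = 0.796305, cos φ = 0.604895, sin λ = -0.929126, cos λ = 0.369764.
ΔE = −sin λ·ΔX + cos λ·ΔY = −(-0.929126)·(561) + (0.369764)·(-376) = 382.21 m.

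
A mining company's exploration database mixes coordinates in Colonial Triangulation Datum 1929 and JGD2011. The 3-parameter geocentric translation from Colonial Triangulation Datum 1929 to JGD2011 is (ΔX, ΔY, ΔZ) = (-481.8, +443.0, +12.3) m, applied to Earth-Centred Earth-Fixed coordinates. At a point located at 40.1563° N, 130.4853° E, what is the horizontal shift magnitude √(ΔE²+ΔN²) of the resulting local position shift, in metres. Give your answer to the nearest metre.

417 m

At φ = 40.1563°, λ = 130.4853°: sin φ = 0.644875, cos φ = 0.764288, sin λ = 0.760573, cos λ = -0.649253.
ΔE = −sin λ·ΔX + cos λ·ΔY = −(0.760573)·(-481.8) + (-0.649253)·(443.0) = 78.82 m.
ΔN = −sin φ cos λ·ΔX − sin φ sin λ·ΔY + cos φ·ΔZ = −(0.644875)(-0.649253)(-481.8) − (0.644875)(0.760573)(443.0) + (0.764288)(12.3) = -409.60 m.
Horizontal magnitude = √(ΔE² + ΔN²) = √(78.82² + (-409.60)²) = 417.12 m.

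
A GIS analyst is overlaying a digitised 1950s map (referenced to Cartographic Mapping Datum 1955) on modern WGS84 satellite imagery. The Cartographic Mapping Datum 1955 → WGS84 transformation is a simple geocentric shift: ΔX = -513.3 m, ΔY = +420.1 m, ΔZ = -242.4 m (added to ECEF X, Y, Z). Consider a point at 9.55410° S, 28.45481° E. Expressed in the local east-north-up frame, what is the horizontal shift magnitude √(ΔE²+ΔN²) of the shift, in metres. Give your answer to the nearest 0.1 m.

675.1 m

At φ = -9.55410°, λ = 28.45481°: sin φ = -0.165979, cos φ = 0.986129, sin λ = 0.476465, cos λ = 0.879193.
ΔE = −sin λ·ΔX + cos λ·ΔY = −(0.476465)·(-513.3) + (0.879193)·(420.1) = 613.92 m.
ΔN = −sin φ cos λ·ΔX − sin φ sin λ·ΔY + cos φ·ΔZ = −(-0.165979)(0.879193)(-513.3) − (-0.165979)(0.476465)(420.1) + (0.986129)(-242.4) = -280.72 m.
Horizontal magnitude = √(ΔE² + ΔN²) = √(613.92² + (-280.72)²) = 675.06 m.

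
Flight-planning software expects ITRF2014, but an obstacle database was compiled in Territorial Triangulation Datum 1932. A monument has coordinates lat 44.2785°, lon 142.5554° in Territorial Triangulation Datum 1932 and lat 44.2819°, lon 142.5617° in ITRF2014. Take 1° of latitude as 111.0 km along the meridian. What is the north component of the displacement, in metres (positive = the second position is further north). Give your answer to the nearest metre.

Δφ = 44.2819° − 44.2785° = +0.0034°; Δλ = 142.5617° − 142.5554° = +0.0063°.
ΔN = Δφ × 111000 = 377.4 m; ΔE = Δλ × 111000 × cos(44.2785°) = +0.0063 × 111000 × 0.715955 = 500.7 m.

ΔN = 377 m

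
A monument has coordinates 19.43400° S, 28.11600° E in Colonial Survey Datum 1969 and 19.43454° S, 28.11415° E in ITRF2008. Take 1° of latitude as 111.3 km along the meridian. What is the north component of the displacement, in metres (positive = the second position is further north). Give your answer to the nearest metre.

Δφ = -19.43454° − -19.43400° = -0.00054°; Δλ = 28.11415° − 28.11600° = -0.00185°.
ΔN = Δφ × 111300 = -60.1 m; ΔE = Δλ × 111300 × cos(-19.43400°) = -0.00185 × 111300 × 0.943025 = -194.2 m.

ΔN = -60 m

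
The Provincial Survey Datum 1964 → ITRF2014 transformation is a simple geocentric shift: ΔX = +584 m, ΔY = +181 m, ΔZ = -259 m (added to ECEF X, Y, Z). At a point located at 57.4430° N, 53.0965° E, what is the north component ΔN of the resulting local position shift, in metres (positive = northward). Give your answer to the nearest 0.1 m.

At φ = 57.4430°, λ = 53.0965°: sin φ = 0.842857, cos φ = 0.538138, sin λ = 0.799648, cos λ = 0.600469.
ΔN = −sin φ cos λ·ΔX − sin φ sin λ·ΔY + cos φ·ΔZ = −(0.842857)(0.600469)(584) − (0.842857)(0.799648)(181) + (0.538138)(-259) = -556.94 m.

ΔN = -556.9 m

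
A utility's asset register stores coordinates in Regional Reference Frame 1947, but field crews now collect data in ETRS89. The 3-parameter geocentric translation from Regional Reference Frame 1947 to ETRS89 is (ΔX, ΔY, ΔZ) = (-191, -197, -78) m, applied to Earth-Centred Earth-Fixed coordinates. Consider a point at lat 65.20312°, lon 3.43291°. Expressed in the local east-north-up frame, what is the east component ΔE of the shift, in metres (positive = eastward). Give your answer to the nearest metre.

The local east axis at (φ, λ) is (−sin λ, cos λ, 0), so ΔE = −sin(3.43291°)·(-191) + cos(3.43291°)·(-197) = -185.21 m.

ΔE = -185 m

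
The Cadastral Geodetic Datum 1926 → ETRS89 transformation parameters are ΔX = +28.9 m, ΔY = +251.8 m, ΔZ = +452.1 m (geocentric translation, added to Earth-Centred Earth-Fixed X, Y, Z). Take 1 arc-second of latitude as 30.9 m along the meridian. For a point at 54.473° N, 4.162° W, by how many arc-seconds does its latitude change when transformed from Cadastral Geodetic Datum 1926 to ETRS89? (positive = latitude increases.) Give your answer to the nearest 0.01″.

sin φ = 0.813842, cos φ = 0.581087, sin λ = -0.072577, cos λ = 0.997363.
North component: ΔN = −sin φ cos λ·ΔX − sin φ sin λ·ΔY + cos φ·ΔZ = −(0.813842)(0.997363)(28.9) − (0.813842)(-0.072577)(251.8) + (0.581087)(452.1) = 254.12 m.
1° of latitude spans 3600 × 30.90 = 111240 m, so Δφ = 254.12 / 111240 × 3600 = 8.224″.

Δφ = 8.22″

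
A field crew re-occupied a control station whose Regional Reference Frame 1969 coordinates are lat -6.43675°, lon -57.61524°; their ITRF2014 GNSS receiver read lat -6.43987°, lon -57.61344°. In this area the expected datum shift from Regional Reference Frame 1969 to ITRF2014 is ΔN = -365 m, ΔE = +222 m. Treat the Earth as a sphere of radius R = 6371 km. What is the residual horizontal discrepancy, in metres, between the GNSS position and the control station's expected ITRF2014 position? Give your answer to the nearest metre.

29 m

Observed coordinate differences: Δφ = -0.00312°, Δλ = +0.00180°.
Converting to metres (1° lat = 111195 m, cos φ = 0.993696): observed ΔN = -346.9 m, observed ΔE = 198.9 m.
Subtracting the expected shift leaves a residual of -346.9 − (-365) = 18.1 m north and 198.9 − (222) = -23.1 m east.
Residual distance = √(18.1² + (-23.1)²) = 29.3 m.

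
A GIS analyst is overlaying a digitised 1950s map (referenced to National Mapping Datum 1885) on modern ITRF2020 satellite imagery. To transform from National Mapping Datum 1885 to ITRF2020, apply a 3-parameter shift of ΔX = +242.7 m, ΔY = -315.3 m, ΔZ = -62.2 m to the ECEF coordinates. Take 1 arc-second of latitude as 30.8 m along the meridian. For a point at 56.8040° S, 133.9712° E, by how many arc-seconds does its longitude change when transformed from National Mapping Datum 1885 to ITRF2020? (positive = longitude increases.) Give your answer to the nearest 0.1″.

sin φ = -0.836803, cos φ = 0.547505, sin λ = 0.719689, cos λ = -0.694297.
East component: ΔE = −sin λ·ΔX + cos λ·ΔY = −(0.719689)(242.7) + (-0.694297)(-315.3) = 44.24 m.
1° of latitude spans 3600 × 30.80 = 110880 m; at latitude φ, 1° of longitude spans that × cos φ = 60707.3 m, so Δλ = 44.24 / 60707.3 × 3600 = 2.624″.

Δλ = 2.6″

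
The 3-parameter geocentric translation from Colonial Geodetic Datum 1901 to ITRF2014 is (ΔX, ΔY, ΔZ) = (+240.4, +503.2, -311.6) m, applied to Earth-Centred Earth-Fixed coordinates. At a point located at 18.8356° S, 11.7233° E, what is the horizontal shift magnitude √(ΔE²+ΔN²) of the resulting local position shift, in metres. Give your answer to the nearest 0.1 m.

The local east axis at (φ, λ) is (−sin λ, cos λ, 0), so ΔE = −sin(11.7233°)·240.4 + cos(11.7233°)·503.2 = 443.86 m.
The local north axis is (−sin φ cos λ, −sin φ sin λ, cos φ), giving ΔN = 75.995 + 33.010 − 294.913 = -185.91 m.
Horizontal magnitude = √(ΔE² + ΔN²) = √(443.86² + (-185.91)²) = 481.22 m.

481.2 m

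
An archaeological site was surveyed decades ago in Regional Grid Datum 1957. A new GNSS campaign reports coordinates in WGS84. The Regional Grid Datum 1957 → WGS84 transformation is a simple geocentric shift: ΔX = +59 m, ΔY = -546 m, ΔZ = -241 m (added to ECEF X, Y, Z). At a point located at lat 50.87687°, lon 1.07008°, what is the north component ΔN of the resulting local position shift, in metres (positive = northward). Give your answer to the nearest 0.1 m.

The local north axis is (−sin φ cos λ, −sin φ sin λ, cos φ), giving ΔN = -45.764 + 7.911 − 152.068 = -189.92 m.

ΔN = -189.9 m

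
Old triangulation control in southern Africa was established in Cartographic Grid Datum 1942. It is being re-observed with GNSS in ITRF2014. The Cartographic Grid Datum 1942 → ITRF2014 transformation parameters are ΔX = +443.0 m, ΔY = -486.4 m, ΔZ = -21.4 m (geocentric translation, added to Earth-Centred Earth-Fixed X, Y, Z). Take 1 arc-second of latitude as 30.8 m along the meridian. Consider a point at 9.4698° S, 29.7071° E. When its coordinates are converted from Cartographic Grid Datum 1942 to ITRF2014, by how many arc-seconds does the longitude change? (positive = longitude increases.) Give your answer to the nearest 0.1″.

sin φ = -0.164528, cos φ = 0.986372, sin λ = 0.495566, cos λ = 0.868570.
East component: ΔE = −sin λ·ΔX + cos λ·ΔY = −(0.495566)(443.0) + (0.868570)(-486.4) = -642.01 m.
1° of latitude spans 3600 × 30.80 = 110880 m; at latitude φ, 1° of longitude spans that × cos φ = 109369.0 m, so Δλ = -642.01 / 109369.0 × 3600 = -21.132″.

Δλ = -21.1″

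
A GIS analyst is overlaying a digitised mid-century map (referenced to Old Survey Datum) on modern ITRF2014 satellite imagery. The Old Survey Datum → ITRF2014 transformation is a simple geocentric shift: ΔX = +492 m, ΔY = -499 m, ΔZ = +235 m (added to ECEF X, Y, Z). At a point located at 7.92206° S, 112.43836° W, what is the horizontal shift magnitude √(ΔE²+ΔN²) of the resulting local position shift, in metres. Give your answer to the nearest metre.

The local east axis at (φ, λ) is (−sin λ, cos λ, 0), so ΔE = −sin(-112.43836°)·492 + cos(-112.43836°)·(-499) = 645.21 m.
The local north axis is (−sin φ cos λ, −sin φ sin λ, cos φ), giving ΔN = -25.882 + 63.568 + 232.757 = 270.44 m.
Horizontal magnitude = √(ΔE² + ΔN²) = √(645.21² + 270.44²) = 699.60 m.

700 m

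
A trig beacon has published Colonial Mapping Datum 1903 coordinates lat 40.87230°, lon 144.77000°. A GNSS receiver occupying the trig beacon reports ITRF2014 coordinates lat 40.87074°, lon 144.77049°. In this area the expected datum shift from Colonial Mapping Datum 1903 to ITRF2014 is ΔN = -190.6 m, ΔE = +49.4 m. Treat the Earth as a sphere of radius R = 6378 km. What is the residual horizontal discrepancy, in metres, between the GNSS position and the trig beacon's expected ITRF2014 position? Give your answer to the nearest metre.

Observed coordinate differences: Δφ = -0.00156°, Δλ = +0.00049°.
Converting to metres (1° lat = 111317 m, cos φ = 0.756170): observed ΔN = -173.7 m, observed ΔE = 41.2 m.
Subtracting the expected shift leaves a residual of -173.7 − (-190.6) = 16.9 m north and 41.2 − (49.4) = -8.2 m east.
Residual distance = √(16.9² + (-8.2)²) = 18.8 m.

19 m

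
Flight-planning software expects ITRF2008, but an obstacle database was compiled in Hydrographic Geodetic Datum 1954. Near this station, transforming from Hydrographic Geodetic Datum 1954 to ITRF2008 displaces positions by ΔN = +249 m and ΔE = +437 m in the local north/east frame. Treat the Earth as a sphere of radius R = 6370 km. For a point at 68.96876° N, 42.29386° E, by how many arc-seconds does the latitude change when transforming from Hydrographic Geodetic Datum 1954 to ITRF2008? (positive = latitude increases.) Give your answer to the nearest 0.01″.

On a sphere of radius R, 1 rad of latitude = R, so Δφ = ΔN / R = 249.0 / 6370000 = 3.9089e-05 rad = 8.063″.

Δφ = 8.06″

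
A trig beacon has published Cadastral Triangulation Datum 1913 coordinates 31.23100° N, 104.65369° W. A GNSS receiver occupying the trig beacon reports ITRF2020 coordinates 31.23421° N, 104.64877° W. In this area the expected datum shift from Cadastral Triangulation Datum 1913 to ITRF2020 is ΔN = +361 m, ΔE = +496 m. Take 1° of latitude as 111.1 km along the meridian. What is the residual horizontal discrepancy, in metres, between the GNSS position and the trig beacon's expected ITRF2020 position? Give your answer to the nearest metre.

Observed coordinate differences: Δφ = +0.00321°, Δλ = +0.00492°.
Converting to metres (1° lat = 111100 m, cos φ = 0.855084): observed ΔN = 356.6 m, observed ΔE = 467.4 m.
Subtracting the expected shift leaves a residual of 356.6 − (361) = -4.4 m north and 467.4 − (496) = -28.6 m east.
Residual distance = √((-4.4)² + (-28.6)²) = 28.9 m.

29 m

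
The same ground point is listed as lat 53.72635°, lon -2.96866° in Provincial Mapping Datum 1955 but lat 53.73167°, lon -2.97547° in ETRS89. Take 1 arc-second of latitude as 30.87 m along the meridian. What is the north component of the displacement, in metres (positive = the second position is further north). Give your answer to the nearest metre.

Δφ = 53.73167° − 53.72635° = +0.00532°; Δλ = -2.97547° − -2.96866° = -0.00681°.
1° of latitude = 3600 × 30.87 = 111132 m.
ΔN = Δφ × 111132 = 591.2 m; ΔE = Δλ × 111132 × cos(53.72635°) = -0.00681 × 111132 × 0.591642 = -447.8 m.

ΔN = 591 m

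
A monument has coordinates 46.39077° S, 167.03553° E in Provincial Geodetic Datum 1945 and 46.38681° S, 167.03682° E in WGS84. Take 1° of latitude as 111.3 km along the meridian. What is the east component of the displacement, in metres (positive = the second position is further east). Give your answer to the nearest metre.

ΔE = 99 m

Δφ = -46.38681° − -46.39077° = +0.00396°; Δλ = 167.03682° − 167.03553° = +0.00129°.
ΔN = Δφ × 111300 = 440.7 m; ΔE = Δλ × 111300 × cos(-46.39077°) = +0.00129 × 111300 × 0.689736 = 99.0 m.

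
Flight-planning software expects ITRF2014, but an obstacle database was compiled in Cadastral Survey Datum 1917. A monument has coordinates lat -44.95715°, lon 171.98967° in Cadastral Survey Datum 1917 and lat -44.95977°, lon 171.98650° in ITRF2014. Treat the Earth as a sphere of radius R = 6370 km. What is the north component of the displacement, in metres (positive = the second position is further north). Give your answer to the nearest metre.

ΔN = -291 m

Δφ = -44.95977° − -44.95715° = -0.00262°; Δλ = 171.98650° − 171.98967° = -0.00317°.
1° along a meridian = πR/180 = 111177 m.
ΔN = Δφ × 111177 = -291.3 m; ΔE = Δλ × 111177 × cos(-44.95715°) = -0.00317 × 111177 × 0.707635 = -249.4 m.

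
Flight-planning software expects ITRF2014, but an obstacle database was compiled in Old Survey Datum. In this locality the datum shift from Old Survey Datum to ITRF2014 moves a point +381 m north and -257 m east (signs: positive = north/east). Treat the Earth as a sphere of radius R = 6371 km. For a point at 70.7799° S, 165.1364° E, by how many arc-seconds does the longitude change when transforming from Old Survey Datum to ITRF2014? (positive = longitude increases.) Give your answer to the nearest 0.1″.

At latitude -70.7799°, cos φ = 0.329198.
One radian of longitude at latitude φ spans R cos φ, so Δλ = ΔE / (R cos φ) = -257.0 / (6371000 × 0.329198) = -1.2254e-04 rad = -25.275″.

Δλ = -25.3″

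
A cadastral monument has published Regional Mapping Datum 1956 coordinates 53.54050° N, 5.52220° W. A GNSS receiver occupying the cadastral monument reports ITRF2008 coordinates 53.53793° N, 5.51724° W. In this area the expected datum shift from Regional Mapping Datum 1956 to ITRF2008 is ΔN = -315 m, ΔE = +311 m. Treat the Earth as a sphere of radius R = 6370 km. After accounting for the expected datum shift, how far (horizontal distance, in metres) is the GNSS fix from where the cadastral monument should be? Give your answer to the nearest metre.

34 m

Observed coordinate differences: Δφ = -0.00257°, Δλ = +0.00496°.
Converting to metres (1° lat = 111177 m, cos φ = 0.594254): observed ΔN = -285.7 m, observed ΔE = 327.7 m.
Subtracting the expected shift leaves a residual of -285.7 − (-315) = 29.3 m north and 327.7 − (311) = 16.7 m east.
Residual distance = √(29.3² + 16.7²) = 33.7 m.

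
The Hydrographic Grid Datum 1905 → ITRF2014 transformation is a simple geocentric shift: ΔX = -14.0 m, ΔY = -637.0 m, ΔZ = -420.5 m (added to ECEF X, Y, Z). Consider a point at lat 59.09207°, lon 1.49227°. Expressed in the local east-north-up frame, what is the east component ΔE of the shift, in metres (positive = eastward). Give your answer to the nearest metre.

ΔE = -636 m

At φ = 59.09207°, λ = 1.49227°: sin φ = 0.857994, cos φ = 0.513660, sin λ = 0.026042, cos λ = 0.999661.
ΔE = −sin λ·ΔX + cos λ·ΔY = −(0.026042)·(-14.0) + (0.999661)·(-637.0) = -636.42 m.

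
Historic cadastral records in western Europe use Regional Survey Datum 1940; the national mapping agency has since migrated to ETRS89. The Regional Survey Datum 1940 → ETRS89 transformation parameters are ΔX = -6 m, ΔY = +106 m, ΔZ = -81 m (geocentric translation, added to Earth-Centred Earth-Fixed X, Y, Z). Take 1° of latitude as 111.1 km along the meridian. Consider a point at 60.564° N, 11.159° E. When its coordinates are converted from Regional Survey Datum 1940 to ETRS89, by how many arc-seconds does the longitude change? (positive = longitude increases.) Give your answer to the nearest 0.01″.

Δλ = 6.93″

sin φ = 0.870905, cos φ = 0.491451, sin λ = 0.193532, cos λ = 0.981094.
East component: ΔE = −sin λ·ΔX + cos λ·ΔY = −(0.193532)(-6) + (0.981094)(106) = 105.16 m.
1° of latitude spans 111100 m; at latitude φ, 1° of longitude spans that × cos φ = 54600.2 m, so Δλ = 105.16 / 54600.2 × 3600 = 6.933″.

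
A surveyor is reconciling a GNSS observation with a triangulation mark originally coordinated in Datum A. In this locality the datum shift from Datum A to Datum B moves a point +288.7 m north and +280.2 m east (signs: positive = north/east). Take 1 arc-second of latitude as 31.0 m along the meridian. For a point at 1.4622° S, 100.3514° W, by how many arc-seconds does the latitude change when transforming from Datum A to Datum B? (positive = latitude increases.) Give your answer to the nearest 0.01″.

1″ of latitude = 31.00 m, so Δφ = 288.7 / 31.00 = 9.313″.

Δφ = 9.31″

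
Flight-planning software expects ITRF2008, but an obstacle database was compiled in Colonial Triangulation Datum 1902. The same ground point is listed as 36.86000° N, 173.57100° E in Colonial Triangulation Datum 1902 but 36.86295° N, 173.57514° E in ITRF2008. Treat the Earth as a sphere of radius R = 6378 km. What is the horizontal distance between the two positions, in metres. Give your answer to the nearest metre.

Δφ = 36.86295° − 36.86000° = +0.00295°; Δλ = 173.57514° − 173.57100° = +0.00414°.
1° along a meridian = πR/180 = 111317 m.
ΔN = Δφ × 111317 = 328.4 m; ΔE = Δλ × 111317 × cos(36.86000°) = +0.00414 × 111317 × 0.800104 = 368.7 m.
Distance = √(ΔE² + ΔN²) = √(368.7² + 328.4²) = 493.8 m.

494 m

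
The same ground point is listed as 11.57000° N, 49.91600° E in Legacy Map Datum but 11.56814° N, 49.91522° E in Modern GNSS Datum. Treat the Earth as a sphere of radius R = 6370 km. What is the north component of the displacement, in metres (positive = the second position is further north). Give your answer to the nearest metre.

Δφ = 11.56814° − 11.57000° = -0.00186°; Δλ = 49.91522° − 49.91600° = -0.00078°.
1° along a meridian = πR/180 = 111177 m.
ΔN = Δφ × 111177 = -206.8 m; ΔE = Δλ × 111177 × cos(11.57000°) = -0.00078 × 111177 × 0.979680 = -85.0 m.

ΔN = -207 m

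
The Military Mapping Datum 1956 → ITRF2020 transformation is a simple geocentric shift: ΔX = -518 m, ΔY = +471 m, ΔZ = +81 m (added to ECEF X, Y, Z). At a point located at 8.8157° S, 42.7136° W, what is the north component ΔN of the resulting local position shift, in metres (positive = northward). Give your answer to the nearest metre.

ΔN = -27 m

At φ = -8.8157°, λ = -42.7136°: sin φ = -0.153257, cos φ = 0.988186, sin λ = -0.678334, cos λ = 0.734754.
ΔN = −sin φ cos λ·ΔX − sin φ sin λ·ΔY + cos φ·ΔZ = −(-0.153257)(0.734754)(-518) − (-0.153257)(-0.678334)(471) + (0.988186)(81) = -27.25 m.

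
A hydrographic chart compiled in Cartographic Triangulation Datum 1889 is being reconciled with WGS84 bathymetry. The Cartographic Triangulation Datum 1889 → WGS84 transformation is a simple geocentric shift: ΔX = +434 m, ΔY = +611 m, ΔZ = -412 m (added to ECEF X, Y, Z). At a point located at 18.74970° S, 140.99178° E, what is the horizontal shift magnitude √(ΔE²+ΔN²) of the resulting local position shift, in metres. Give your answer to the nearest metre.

837 m

At φ = -18.74970°, λ = 140.99178°: sin φ = -0.321435, cos φ = 0.946932, sin λ = 0.629432, cos λ = -0.777056.
ΔE = −sin λ·ΔX + cos λ·ΔY = −(0.629432)·(434) + (-0.777056)·(611) = -747.95 m.
ΔN = −sin φ cos λ·ΔX − sin φ sin λ·ΔY + cos φ·ΔZ = −(-0.321435)(-0.777056)(434) − (-0.321435)(0.629432)(611) + (0.946932)(-412) = -374.92 m.
Horizontal magnitude = √(ΔE² + ΔN²) = √((-747.95)² + (-374.92)²) = 836.66 m.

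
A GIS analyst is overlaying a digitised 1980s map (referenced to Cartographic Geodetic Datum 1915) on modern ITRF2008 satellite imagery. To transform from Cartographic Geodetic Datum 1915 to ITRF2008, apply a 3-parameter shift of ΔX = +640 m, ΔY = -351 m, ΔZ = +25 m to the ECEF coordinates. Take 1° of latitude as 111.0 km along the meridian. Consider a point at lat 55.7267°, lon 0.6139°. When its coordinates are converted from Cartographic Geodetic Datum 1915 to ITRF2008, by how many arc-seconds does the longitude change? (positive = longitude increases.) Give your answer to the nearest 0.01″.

Δλ = -20.61″

sin φ = 0.826361, cos φ = 0.563141, sin λ = 0.010714, cos λ = 0.999943.
East component: ΔE = −sin λ·ΔX + cos λ·ΔY = −(0.010714)(640) + (0.999943)(-351) = -357.84 m.
1° of latitude spans 111000 m; at latitude φ, 1° of longitude spans that × cos φ = 62508.7 m, so Δλ = -357.84 / 62508.7 × 3600 = -20.609″.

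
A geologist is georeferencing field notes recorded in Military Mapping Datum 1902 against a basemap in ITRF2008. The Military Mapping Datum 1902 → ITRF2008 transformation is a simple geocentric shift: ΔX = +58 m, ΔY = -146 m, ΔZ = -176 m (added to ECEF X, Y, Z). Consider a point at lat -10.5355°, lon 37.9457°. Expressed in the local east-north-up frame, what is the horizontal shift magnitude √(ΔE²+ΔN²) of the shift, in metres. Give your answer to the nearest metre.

236 m

At φ = -10.5355°, λ = 37.9457°: sin φ = -0.182845, cos φ = 0.983142, sin λ = 0.614914, cos λ = 0.788594.
ΔE = −sin λ·ΔX + cos λ·ΔY = −(0.614914)·(58) + (0.788594)·(-146) = -150.80 m.
ΔN = −sin φ cos λ·ΔX − sin φ sin λ·ΔY + cos φ·ΔZ = −(-0.182845)(0.788594)(58) − (-0.182845)(0.614914)(-146) + (0.983142)(-176) = -181.09 m.
Horizontal magnitude = √(ΔE² + ΔN²) = √((-150.80)² + (-181.09)²) = 235.65 m.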